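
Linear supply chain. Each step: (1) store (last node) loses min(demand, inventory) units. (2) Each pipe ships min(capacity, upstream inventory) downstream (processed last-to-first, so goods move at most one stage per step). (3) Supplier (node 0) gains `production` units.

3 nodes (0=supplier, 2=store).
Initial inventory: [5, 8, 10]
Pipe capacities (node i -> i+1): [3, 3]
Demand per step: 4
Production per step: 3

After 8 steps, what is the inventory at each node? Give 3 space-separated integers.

Step 1: demand=4,sold=4 ship[1->2]=3 ship[0->1]=3 prod=3 -> inv=[5 8 9]
Step 2: demand=4,sold=4 ship[1->2]=3 ship[0->1]=3 prod=3 -> inv=[5 8 8]
Step 3: demand=4,sold=4 ship[1->2]=3 ship[0->1]=3 prod=3 -> inv=[5 8 7]
Step 4: demand=4,sold=4 ship[1->2]=3 ship[0->1]=3 prod=3 -> inv=[5 8 6]
Step 5: demand=4,sold=4 ship[1->2]=3 ship[0->1]=3 prod=3 -> inv=[5 8 5]
Step 6: demand=4,sold=4 ship[1->2]=3 ship[0->1]=3 prod=3 -> inv=[5 8 4]
Step 7: demand=4,sold=4 ship[1->2]=3 ship[0->1]=3 prod=3 -> inv=[5 8 3]
Step 8: demand=4,sold=3 ship[1->2]=3 ship[0->1]=3 prod=3 -> inv=[5 8 3]

5 8 3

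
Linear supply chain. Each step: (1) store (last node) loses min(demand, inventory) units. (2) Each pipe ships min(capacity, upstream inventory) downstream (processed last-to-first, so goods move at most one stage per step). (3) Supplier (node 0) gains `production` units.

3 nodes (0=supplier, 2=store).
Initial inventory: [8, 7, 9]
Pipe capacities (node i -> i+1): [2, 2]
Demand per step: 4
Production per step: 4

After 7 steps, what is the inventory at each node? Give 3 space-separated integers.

Step 1: demand=4,sold=4 ship[1->2]=2 ship[0->1]=2 prod=4 -> inv=[10 7 7]
Step 2: demand=4,sold=4 ship[1->2]=2 ship[0->1]=2 prod=4 -> inv=[12 7 5]
Step 3: demand=4,sold=4 ship[1->2]=2 ship[0->1]=2 prod=4 -> inv=[14 7 3]
Step 4: demand=4,sold=3 ship[1->2]=2 ship[0->1]=2 prod=4 -> inv=[16 7 2]
Step 5: demand=4,sold=2 ship[1->2]=2 ship[0->1]=2 prod=4 -> inv=[18 7 2]
Step 6: demand=4,sold=2 ship[1->2]=2 ship[0->1]=2 prod=4 -> inv=[20 7 2]
Step 7: demand=4,sold=2 ship[1->2]=2 ship[0->1]=2 prod=4 -> inv=[22 7 2]

22 7 2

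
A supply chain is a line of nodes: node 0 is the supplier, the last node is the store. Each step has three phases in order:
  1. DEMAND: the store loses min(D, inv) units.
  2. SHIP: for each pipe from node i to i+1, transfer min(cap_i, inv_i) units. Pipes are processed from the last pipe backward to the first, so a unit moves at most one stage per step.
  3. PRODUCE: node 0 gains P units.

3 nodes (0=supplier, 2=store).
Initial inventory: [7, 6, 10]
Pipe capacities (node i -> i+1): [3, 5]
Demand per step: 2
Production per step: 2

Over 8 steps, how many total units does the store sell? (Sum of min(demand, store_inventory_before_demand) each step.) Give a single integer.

Step 1: sold=2 (running total=2) -> [6 4 13]
Step 2: sold=2 (running total=4) -> [5 3 15]
Step 3: sold=2 (running total=6) -> [4 3 16]
Step 4: sold=2 (running total=8) -> [3 3 17]
Step 5: sold=2 (running total=10) -> [2 3 18]
Step 6: sold=2 (running total=12) -> [2 2 19]
Step 7: sold=2 (running total=14) -> [2 2 19]
Step 8: sold=2 (running total=16) -> [2 2 19]

Answer: 16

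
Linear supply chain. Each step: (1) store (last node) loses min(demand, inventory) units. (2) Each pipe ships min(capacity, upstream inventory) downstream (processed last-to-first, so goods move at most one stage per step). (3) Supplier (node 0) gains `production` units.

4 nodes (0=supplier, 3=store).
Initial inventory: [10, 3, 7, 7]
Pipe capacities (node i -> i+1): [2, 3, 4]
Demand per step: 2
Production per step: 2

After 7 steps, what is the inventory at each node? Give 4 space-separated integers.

Step 1: demand=2,sold=2 ship[2->3]=4 ship[1->2]=3 ship[0->1]=2 prod=2 -> inv=[10 2 6 9]
Step 2: demand=2,sold=2 ship[2->3]=4 ship[1->2]=2 ship[0->1]=2 prod=2 -> inv=[10 2 4 11]
Step 3: demand=2,sold=2 ship[2->3]=4 ship[1->2]=2 ship[0->1]=2 prod=2 -> inv=[10 2 2 13]
Step 4: demand=2,sold=2 ship[2->3]=2 ship[1->2]=2 ship[0->1]=2 prod=2 -> inv=[10 2 2 13]
Step 5: demand=2,sold=2 ship[2->3]=2 ship[1->2]=2 ship[0->1]=2 prod=2 -> inv=[10 2 2 13]
Step 6: demand=2,sold=2 ship[2->3]=2 ship[1->2]=2 ship[0->1]=2 prod=2 -> inv=[10 2 2 13]
Step 7: demand=2,sold=2 ship[2->3]=2 ship[1->2]=2 ship[0->1]=2 prod=2 -> inv=[10 2 2 13]

10 2 2 13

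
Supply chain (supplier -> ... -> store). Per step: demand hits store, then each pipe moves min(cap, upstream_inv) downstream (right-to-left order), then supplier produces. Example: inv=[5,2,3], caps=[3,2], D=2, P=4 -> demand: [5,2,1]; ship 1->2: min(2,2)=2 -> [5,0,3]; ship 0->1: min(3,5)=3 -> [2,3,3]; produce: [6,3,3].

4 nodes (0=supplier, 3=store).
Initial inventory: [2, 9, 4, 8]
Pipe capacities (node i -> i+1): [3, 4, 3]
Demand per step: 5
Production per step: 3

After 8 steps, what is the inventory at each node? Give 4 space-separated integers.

Step 1: demand=5,sold=5 ship[2->3]=3 ship[1->2]=4 ship[0->1]=2 prod=3 -> inv=[3 7 5 6]
Step 2: demand=5,sold=5 ship[2->3]=3 ship[1->2]=4 ship[0->1]=3 prod=3 -> inv=[3 6 6 4]
Step 3: demand=5,sold=4 ship[2->3]=3 ship[1->2]=4 ship[0->1]=3 prod=3 -> inv=[3 5 7 3]
Step 4: demand=5,sold=3 ship[2->3]=3 ship[1->2]=4 ship[0->1]=3 prod=3 -> inv=[3 4 8 3]
Step 5: demand=5,sold=3 ship[2->3]=3 ship[1->2]=4 ship[0->1]=3 prod=3 -> inv=[3 3 9 3]
Step 6: demand=5,sold=3 ship[2->3]=3 ship[1->2]=3 ship[0->1]=3 prod=3 -> inv=[3 3 9 3]
Step 7: demand=5,sold=3 ship[2->3]=3 ship[1->2]=3 ship[0->1]=3 prod=3 -> inv=[3 3 9 3]
Step 8: demand=5,sold=3 ship[2->3]=3 ship[1->2]=3 ship[0->1]=3 prod=3 -> inv=[3 3 9 3]

3 3 9 3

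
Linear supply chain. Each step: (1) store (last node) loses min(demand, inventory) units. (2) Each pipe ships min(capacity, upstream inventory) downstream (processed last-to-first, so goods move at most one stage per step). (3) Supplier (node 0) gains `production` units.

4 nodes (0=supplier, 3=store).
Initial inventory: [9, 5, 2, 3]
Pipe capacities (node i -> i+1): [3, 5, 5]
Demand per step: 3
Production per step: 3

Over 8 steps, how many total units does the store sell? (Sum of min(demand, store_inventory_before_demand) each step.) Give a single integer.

Answer: 23

Derivation:
Step 1: sold=3 (running total=3) -> [9 3 5 2]
Step 2: sold=2 (running total=5) -> [9 3 3 5]
Step 3: sold=3 (running total=8) -> [9 3 3 5]
Step 4: sold=3 (running total=11) -> [9 3 3 5]
Step 5: sold=3 (running total=14) -> [9 3 3 5]
Step 6: sold=3 (running total=17) -> [9 3 3 5]
Step 7: sold=3 (running total=20) -> [9 3 3 5]
Step 8: sold=3 (running total=23) -> [9 3 3 5]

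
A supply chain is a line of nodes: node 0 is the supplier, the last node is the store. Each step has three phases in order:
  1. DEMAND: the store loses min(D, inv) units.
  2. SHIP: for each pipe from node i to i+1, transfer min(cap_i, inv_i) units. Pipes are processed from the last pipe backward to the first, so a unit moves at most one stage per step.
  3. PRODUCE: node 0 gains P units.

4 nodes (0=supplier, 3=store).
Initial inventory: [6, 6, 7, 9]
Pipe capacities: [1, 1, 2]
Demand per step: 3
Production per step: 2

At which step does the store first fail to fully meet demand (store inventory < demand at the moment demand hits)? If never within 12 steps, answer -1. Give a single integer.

Step 1: demand=3,sold=3 ship[2->3]=2 ship[1->2]=1 ship[0->1]=1 prod=2 -> [7 6 6 8]
Step 2: demand=3,sold=3 ship[2->3]=2 ship[1->2]=1 ship[0->1]=1 prod=2 -> [8 6 5 7]
Step 3: demand=3,sold=3 ship[2->3]=2 ship[1->2]=1 ship[0->1]=1 prod=2 -> [9 6 4 6]
Step 4: demand=3,sold=3 ship[2->3]=2 ship[1->2]=1 ship[0->1]=1 prod=2 -> [10 6 3 5]
Step 5: demand=3,sold=3 ship[2->3]=2 ship[1->2]=1 ship[0->1]=1 prod=2 -> [11 6 2 4]
Step 6: demand=3,sold=3 ship[2->3]=2 ship[1->2]=1 ship[0->1]=1 prod=2 -> [12 6 1 3]
Step 7: demand=3,sold=3 ship[2->3]=1 ship[1->2]=1 ship[0->1]=1 prod=2 -> [13 6 1 1]
Step 8: demand=3,sold=1 ship[2->3]=1 ship[1->2]=1 ship[0->1]=1 prod=2 -> [14 6 1 1]
Step 9: demand=3,sold=1 ship[2->3]=1 ship[1->2]=1 ship[0->1]=1 prod=2 -> [15 6 1 1]
Step 10: demand=3,sold=1 ship[2->3]=1 ship[1->2]=1 ship[0->1]=1 prod=2 -> [16 6 1 1]
Step 11: demand=3,sold=1 ship[2->3]=1 ship[1->2]=1 ship[0->1]=1 prod=2 -> [17 6 1 1]
Step 12: demand=3,sold=1 ship[2->3]=1 ship[1->2]=1 ship[0->1]=1 prod=2 -> [18 6 1 1]
First stockout at step 8

8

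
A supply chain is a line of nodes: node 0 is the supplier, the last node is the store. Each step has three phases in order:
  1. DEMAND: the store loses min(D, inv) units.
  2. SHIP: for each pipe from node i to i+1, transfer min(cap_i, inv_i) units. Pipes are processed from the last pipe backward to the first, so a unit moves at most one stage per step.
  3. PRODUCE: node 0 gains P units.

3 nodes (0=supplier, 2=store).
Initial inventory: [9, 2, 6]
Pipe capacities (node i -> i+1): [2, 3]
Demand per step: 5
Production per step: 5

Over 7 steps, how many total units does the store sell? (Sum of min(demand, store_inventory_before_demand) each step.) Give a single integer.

Step 1: sold=5 (running total=5) -> [12 2 3]
Step 2: sold=3 (running total=8) -> [15 2 2]
Step 3: sold=2 (running total=10) -> [18 2 2]
Step 4: sold=2 (running total=12) -> [21 2 2]
Step 5: sold=2 (running total=14) -> [24 2 2]
Step 6: sold=2 (running total=16) -> [27 2 2]
Step 7: sold=2 (running total=18) -> [30 2 2]

Answer: 18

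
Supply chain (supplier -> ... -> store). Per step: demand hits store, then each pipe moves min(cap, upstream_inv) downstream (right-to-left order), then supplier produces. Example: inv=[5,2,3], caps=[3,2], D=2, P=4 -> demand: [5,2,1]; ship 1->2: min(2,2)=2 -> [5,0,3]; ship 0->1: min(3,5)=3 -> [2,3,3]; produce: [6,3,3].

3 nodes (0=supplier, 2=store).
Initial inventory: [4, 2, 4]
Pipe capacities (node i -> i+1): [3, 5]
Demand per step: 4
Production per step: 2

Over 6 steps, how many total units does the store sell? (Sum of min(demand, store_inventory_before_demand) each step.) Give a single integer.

Step 1: sold=4 (running total=4) -> [3 3 2]
Step 2: sold=2 (running total=6) -> [2 3 3]
Step 3: sold=3 (running total=9) -> [2 2 3]
Step 4: sold=3 (running total=12) -> [2 2 2]
Step 5: sold=2 (running total=14) -> [2 2 2]
Step 6: sold=2 (running total=16) -> [2 2 2]

Answer: 16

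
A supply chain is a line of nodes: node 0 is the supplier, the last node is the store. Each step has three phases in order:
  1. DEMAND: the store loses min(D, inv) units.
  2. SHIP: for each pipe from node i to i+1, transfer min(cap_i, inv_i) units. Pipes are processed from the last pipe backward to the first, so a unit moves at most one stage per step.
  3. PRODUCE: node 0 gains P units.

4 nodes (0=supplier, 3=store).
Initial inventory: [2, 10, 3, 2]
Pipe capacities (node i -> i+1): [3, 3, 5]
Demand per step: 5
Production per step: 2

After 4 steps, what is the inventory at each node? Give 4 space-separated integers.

Step 1: demand=5,sold=2 ship[2->3]=3 ship[1->2]=3 ship[0->1]=2 prod=2 -> inv=[2 9 3 3]
Step 2: demand=5,sold=3 ship[2->3]=3 ship[1->2]=3 ship[0->1]=2 prod=2 -> inv=[2 8 3 3]
Step 3: demand=5,sold=3 ship[2->3]=3 ship[1->2]=3 ship[0->1]=2 prod=2 -> inv=[2 7 3 3]
Step 4: demand=5,sold=3 ship[2->3]=3 ship[1->2]=3 ship[0->1]=2 prod=2 -> inv=[2 6 3 3]

2 6 3 3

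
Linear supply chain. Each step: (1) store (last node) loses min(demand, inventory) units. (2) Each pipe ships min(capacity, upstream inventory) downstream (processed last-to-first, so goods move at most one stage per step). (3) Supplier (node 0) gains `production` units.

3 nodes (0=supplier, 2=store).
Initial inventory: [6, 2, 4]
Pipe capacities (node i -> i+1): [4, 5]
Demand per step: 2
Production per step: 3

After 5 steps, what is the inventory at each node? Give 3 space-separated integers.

Step 1: demand=2,sold=2 ship[1->2]=2 ship[0->1]=4 prod=3 -> inv=[5 4 4]
Step 2: demand=2,sold=2 ship[1->2]=4 ship[0->1]=4 prod=3 -> inv=[4 4 6]
Step 3: demand=2,sold=2 ship[1->2]=4 ship[0->1]=4 prod=3 -> inv=[3 4 8]
Step 4: demand=2,sold=2 ship[1->2]=4 ship[0->1]=3 prod=3 -> inv=[3 3 10]
Step 5: demand=2,sold=2 ship[1->2]=3 ship[0->1]=3 prod=3 -> inv=[3 3 11]

3 3 11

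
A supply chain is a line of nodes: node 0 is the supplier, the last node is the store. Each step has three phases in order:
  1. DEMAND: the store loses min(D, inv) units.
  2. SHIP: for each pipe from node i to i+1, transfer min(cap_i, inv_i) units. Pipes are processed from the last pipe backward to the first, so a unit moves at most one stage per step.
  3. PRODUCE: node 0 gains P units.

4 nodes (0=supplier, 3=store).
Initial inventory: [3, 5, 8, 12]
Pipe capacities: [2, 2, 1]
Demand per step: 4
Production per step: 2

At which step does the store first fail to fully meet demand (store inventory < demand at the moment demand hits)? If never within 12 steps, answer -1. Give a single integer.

Step 1: demand=4,sold=4 ship[2->3]=1 ship[1->2]=2 ship[0->1]=2 prod=2 -> [3 5 9 9]
Step 2: demand=4,sold=4 ship[2->3]=1 ship[1->2]=2 ship[0->1]=2 prod=2 -> [3 5 10 6]
Step 3: demand=4,sold=4 ship[2->3]=1 ship[1->2]=2 ship[0->1]=2 prod=2 -> [3 5 11 3]
Step 4: demand=4,sold=3 ship[2->3]=1 ship[1->2]=2 ship[0->1]=2 prod=2 -> [3 5 12 1]
Step 5: demand=4,sold=1 ship[2->3]=1 ship[1->2]=2 ship[0->1]=2 prod=2 -> [3 5 13 1]
Step 6: demand=4,sold=1 ship[2->3]=1 ship[1->2]=2 ship[0->1]=2 prod=2 -> [3 5 14 1]
Step 7: demand=4,sold=1 ship[2->3]=1 ship[1->2]=2 ship[0->1]=2 prod=2 -> [3 5 15 1]
Step 8: demand=4,sold=1 ship[2->3]=1 ship[1->2]=2 ship[0->1]=2 prod=2 -> [3 5 16 1]
Step 9: demand=4,sold=1 ship[2->3]=1 ship[1->2]=2 ship[0->1]=2 prod=2 -> [3 5 17 1]
Step 10: demand=4,sold=1 ship[2->3]=1 ship[1->2]=2 ship[0->1]=2 prod=2 -> [3 5 18 1]
Step 11: demand=4,sold=1 ship[2->3]=1 ship[1->2]=2 ship[0->1]=2 prod=2 -> [3 5 19 1]
Step 12: demand=4,sold=1 ship[2->3]=1 ship[1->2]=2 ship[0->1]=2 prod=2 -> [3 5 20 1]
First stockout at step 4

4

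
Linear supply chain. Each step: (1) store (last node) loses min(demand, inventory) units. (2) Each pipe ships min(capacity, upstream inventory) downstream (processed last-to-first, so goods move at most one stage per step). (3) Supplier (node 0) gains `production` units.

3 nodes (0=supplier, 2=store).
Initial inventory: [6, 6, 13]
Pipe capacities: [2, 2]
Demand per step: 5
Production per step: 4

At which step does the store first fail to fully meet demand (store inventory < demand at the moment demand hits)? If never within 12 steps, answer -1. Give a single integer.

Step 1: demand=5,sold=5 ship[1->2]=2 ship[0->1]=2 prod=4 -> [8 6 10]
Step 2: demand=5,sold=5 ship[1->2]=2 ship[0->1]=2 prod=4 -> [10 6 7]
Step 3: demand=5,sold=5 ship[1->2]=2 ship[0->1]=2 prod=4 -> [12 6 4]
Step 4: demand=5,sold=4 ship[1->2]=2 ship[0->1]=2 prod=4 -> [14 6 2]
Step 5: demand=5,sold=2 ship[1->2]=2 ship[0->1]=2 prod=4 -> [16 6 2]
Step 6: demand=5,sold=2 ship[1->2]=2 ship[0->1]=2 prod=4 -> [18 6 2]
Step 7: demand=5,sold=2 ship[1->2]=2 ship[0->1]=2 prod=4 -> [20 6 2]
Step 8: demand=5,sold=2 ship[1->2]=2 ship[0->1]=2 prod=4 -> [22 6 2]
Step 9: demand=5,sold=2 ship[1->2]=2 ship[0->1]=2 prod=4 -> [24 6 2]
Step 10: demand=5,sold=2 ship[1->2]=2 ship[0->1]=2 prod=4 -> [26 6 2]
Step 11: demand=5,sold=2 ship[1->2]=2 ship[0->1]=2 prod=4 -> [28 6 2]
Step 12: demand=5,sold=2 ship[1->2]=2 ship[0->1]=2 prod=4 -> [30 6 2]
First stockout at step 4

4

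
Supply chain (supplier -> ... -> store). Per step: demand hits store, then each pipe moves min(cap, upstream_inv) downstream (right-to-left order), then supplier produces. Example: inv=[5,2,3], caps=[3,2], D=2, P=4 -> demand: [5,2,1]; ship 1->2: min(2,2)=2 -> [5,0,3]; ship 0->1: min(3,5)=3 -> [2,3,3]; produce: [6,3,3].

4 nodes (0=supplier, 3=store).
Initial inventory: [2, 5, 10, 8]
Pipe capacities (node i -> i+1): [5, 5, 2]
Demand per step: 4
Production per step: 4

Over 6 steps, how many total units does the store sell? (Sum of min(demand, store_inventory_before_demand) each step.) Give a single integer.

Step 1: sold=4 (running total=4) -> [4 2 13 6]
Step 2: sold=4 (running total=8) -> [4 4 13 4]
Step 3: sold=4 (running total=12) -> [4 4 15 2]
Step 4: sold=2 (running total=14) -> [4 4 17 2]
Step 5: sold=2 (running total=16) -> [4 4 19 2]
Step 6: sold=2 (running total=18) -> [4 4 21 2]

Answer: 18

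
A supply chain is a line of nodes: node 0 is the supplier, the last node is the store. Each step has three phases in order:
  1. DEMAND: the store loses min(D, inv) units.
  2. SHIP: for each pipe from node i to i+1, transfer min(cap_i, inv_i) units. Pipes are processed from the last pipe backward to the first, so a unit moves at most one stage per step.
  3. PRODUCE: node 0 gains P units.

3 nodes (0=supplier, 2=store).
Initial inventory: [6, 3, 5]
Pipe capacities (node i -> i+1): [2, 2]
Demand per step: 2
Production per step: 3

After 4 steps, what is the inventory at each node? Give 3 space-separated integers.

Step 1: demand=2,sold=2 ship[1->2]=2 ship[0->1]=2 prod=3 -> inv=[7 3 5]
Step 2: demand=2,sold=2 ship[1->2]=2 ship[0->1]=2 prod=3 -> inv=[8 3 5]
Step 3: demand=2,sold=2 ship[1->2]=2 ship[0->1]=2 prod=3 -> inv=[9 3 5]
Step 4: demand=2,sold=2 ship[1->2]=2 ship[0->1]=2 prod=3 -> inv=[10 3 5]

10 3 5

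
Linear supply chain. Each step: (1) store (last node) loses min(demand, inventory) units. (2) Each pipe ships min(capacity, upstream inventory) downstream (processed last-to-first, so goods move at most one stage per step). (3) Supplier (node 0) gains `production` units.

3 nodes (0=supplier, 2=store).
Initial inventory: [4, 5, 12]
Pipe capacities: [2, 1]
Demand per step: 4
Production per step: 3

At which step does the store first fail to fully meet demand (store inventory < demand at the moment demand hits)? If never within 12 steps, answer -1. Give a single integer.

Step 1: demand=4,sold=4 ship[1->2]=1 ship[0->1]=2 prod=3 -> [5 6 9]
Step 2: demand=4,sold=4 ship[1->2]=1 ship[0->1]=2 prod=3 -> [6 7 6]
Step 3: demand=4,sold=4 ship[1->2]=1 ship[0->1]=2 prod=3 -> [7 8 3]
Step 4: demand=4,sold=3 ship[1->2]=1 ship[0->1]=2 prod=3 -> [8 9 1]
Step 5: demand=4,sold=1 ship[1->2]=1 ship[0->1]=2 prod=3 -> [9 10 1]
Step 6: demand=4,sold=1 ship[1->2]=1 ship[0->1]=2 prod=3 -> [10 11 1]
Step 7: demand=4,sold=1 ship[1->2]=1 ship[0->1]=2 prod=3 -> [11 12 1]
Step 8: demand=4,sold=1 ship[1->2]=1 ship[0->1]=2 prod=3 -> [12 13 1]
Step 9: demand=4,sold=1 ship[1->2]=1 ship[0->1]=2 prod=3 -> [13 14 1]
Step 10: demand=4,sold=1 ship[1->2]=1 ship[0->1]=2 prod=3 -> [14 15 1]
Step 11: demand=4,sold=1 ship[1->2]=1 ship[0->1]=2 prod=3 -> [15 16 1]
Step 12: demand=4,sold=1 ship[1->2]=1 ship[0->1]=2 prod=3 -> [16 17 1]
First stockout at step 4

4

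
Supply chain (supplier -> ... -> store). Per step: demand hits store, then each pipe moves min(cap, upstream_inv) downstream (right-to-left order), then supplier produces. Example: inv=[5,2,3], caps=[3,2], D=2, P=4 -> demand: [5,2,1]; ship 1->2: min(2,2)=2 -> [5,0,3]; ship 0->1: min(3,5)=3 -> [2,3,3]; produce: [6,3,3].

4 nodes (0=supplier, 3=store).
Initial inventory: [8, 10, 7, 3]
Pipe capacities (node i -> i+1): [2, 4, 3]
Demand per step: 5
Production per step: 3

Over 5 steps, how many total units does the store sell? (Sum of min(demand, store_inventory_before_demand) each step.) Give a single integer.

Answer: 15

Derivation:
Step 1: sold=3 (running total=3) -> [9 8 8 3]
Step 2: sold=3 (running total=6) -> [10 6 9 3]
Step 3: sold=3 (running total=9) -> [11 4 10 3]
Step 4: sold=3 (running total=12) -> [12 2 11 3]
Step 5: sold=3 (running total=15) -> [13 2 10 3]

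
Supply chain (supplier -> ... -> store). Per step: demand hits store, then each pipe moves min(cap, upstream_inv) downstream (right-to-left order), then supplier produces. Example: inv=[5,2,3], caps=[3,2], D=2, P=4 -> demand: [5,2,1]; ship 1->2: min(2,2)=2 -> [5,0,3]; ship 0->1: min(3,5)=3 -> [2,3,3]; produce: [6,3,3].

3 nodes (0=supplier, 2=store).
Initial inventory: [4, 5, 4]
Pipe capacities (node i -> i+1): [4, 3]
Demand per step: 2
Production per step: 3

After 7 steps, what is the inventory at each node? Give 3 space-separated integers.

Step 1: demand=2,sold=2 ship[1->2]=3 ship[0->1]=4 prod=3 -> inv=[3 6 5]
Step 2: demand=2,sold=2 ship[1->2]=3 ship[0->1]=3 prod=3 -> inv=[3 6 6]
Step 3: demand=2,sold=2 ship[1->2]=3 ship[0->1]=3 prod=3 -> inv=[3 6 7]
Step 4: demand=2,sold=2 ship[1->2]=3 ship[0->1]=3 prod=3 -> inv=[3 6 8]
Step 5: demand=2,sold=2 ship[1->2]=3 ship[0->1]=3 prod=3 -> inv=[3 6 9]
Step 6: demand=2,sold=2 ship[1->2]=3 ship[0->1]=3 prod=3 -> inv=[3 6 10]
Step 7: demand=2,sold=2 ship[1->2]=3 ship[0->1]=3 prod=3 -> inv=[3 6 11]

3 6 11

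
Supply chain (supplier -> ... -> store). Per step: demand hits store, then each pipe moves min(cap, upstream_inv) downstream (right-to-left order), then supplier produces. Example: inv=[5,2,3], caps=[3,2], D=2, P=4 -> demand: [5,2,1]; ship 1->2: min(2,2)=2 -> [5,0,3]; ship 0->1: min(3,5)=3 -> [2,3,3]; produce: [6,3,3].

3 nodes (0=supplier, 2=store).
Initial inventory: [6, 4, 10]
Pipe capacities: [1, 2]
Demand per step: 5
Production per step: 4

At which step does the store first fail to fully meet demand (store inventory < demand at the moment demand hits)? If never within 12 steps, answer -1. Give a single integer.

Step 1: demand=5,sold=5 ship[1->2]=2 ship[0->1]=1 prod=4 -> [9 3 7]
Step 2: demand=5,sold=5 ship[1->2]=2 ship[0->1]=1 prod=4 -> [12 2 4]
Step 3: demand=5,sold=4 ship[1->2]=2 ship[0->1]=1 prod=4 -> [15 1 2]
Step 4: demand=5,sold=2 ship[1->2]=1 ship[0->1]=1 prod=4 -> [18 1 1]
Step 5: demand=5,sold=1 ship[1->2]=1 ship[0->1]=1 prod=4 -> [21 1 1]
Step 6: demand=5,sold=1 ship[1->2]=1 ship[0->1]=1 prod=4 -> [24 1 1]
Step 7: demand=5,sold=1 ship[1->2]=1 ship[0->1]=1 prod=4 -> [27 1 1]
Step 8: demand=5,sold=1 ship[1->2]=1 ship[0->1]=1 prod=4 -> [30 1 1]
Step 9: demand=5,sold=1 ship[1->2]=1 ship[0->1]=1 prod=4 -> [33 1 1]
Step 10: demand=5,sold=1 ship[1->2]=1 ship[0->1]=1 prod=4 -> [36 1 1]
Step 11: demand=5,sold=1 ship[1->2]=1 ship[0->1]=1 prod=4 -> [39 1 1]
Step 12: demand=5,sold=1 ship[1->2]=1 ship[0->1]=1 prod=4 -> [42 1 1]
First stockout at step 3

3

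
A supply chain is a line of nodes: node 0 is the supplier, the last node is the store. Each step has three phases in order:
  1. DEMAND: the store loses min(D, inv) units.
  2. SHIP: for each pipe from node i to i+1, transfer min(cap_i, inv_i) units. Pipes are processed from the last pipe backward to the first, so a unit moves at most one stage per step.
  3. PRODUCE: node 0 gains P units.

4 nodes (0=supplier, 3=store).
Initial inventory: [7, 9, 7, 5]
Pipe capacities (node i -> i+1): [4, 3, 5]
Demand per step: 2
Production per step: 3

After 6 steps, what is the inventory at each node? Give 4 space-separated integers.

Step 1: demand=2,sold=2 ship[2->3]=5 ship[1->2]=3 ship[0->1]=4 prod=3 -> inv=[6 10 5 8]
Step 2: demand=2,sold=2 ship[2->3]=5 ship[1->2]=3 ship[0->1]=4 prod=3 -> inv=[5 11 3 11]
Step 3: demand=2,sold=2 ship[2->3]=3 ship[1->2]=3 ship[0->1]=4 prod=3 -> inv=[4 12 3 12]
Step 4: demand=2,sold=2 ship[2->3]=3 ship[1->2]=3 ship[0->1]=4 prod=3 -> inv=[3 13 3 13]
Step 5: demand=2,sold=2 ship[2->3]=3 ship[1->2]=3 ship[0->1]=3 prod=3 -> inv=[3 13 3 14]
Step 6: demand=2,sold=2 ship[2->3]=3 ship[1->2]=3 ship[0->1]=3 prod=3 -> inv=[3 13 3 15]

3 13 3 15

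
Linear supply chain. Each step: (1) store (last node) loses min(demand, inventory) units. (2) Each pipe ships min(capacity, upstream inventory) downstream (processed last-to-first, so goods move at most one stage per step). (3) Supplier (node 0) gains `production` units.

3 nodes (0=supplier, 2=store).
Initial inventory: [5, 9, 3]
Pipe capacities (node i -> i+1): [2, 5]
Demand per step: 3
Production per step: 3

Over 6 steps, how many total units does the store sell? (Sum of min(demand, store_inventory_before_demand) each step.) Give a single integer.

Answer: 18

Derivation:
Step 1: sold=3 (running total=3) -> [6 6 5]
Step 2: sold=3 (running total=6) -> [7 3 7]
Step 3: sold=3 (running total=9) -> [8 2 7]
Step 4: sold=3 (running total=12) -> [9 2 6]
Step 5: sold=3 (running total=15) -> [10 2 5]
Step 6: sold=3 (running total=18) -> [11 2 4]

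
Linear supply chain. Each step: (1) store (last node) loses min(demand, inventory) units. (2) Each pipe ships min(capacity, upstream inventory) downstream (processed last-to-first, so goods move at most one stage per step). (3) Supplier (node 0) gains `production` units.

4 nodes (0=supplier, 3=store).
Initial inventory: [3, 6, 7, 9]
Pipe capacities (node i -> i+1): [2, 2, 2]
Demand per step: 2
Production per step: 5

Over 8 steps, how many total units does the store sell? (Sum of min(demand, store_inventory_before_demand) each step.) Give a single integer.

Answer: 16

Derivation:
Step 1: sold=2 (running total=2) -> [6 6 7 9]
Step 2: sold=2 (running total=4) -> [9 6 7 9]
Step 3: sold=2 (running total=6) -> [12 6 7 9]
Step 4: sold=2 (running total=8) -> [15 6 7 9]
Step 5: sold=2 (running total=10) -> [18 6 7 9]
Step 6: sold=2 (running total=12) -> [21 6 7 9]
Step 7: sold=2 (running total=14) -> [24 6 7 9]
Step 8: sold=2 (running total=16) -> [27 6 7 9]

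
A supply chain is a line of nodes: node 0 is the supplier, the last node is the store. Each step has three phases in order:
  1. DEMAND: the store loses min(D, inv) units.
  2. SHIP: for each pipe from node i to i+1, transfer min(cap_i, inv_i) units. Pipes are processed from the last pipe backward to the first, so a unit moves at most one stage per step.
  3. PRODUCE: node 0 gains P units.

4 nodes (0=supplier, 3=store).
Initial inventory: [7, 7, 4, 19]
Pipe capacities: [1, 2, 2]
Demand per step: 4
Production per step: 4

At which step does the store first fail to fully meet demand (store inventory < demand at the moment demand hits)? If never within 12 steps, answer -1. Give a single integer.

Step 1: demand=4,sold=4 ship[2->3]=2 ship[1->2]=2 ship[0->1]=1 prod=4 -> [10 6 4 17]
Step 2: demand=4,sold=4 ship[2->3]=2 ship[1->2]=2 ship[0->1]=1 prod=4 -> [13 5 4 15]
Step 3: demand=4,sold=4 ship[2->3]=2 ship[1->2]=2 ship[0->1]=1 prod=4 -> [16 4 4 13]
Step 4: demand=4,sold=4 ship[2->3]=2 ship[1->2]=2 ship[0->1]=1 prod=4 -> [19 3 4 11]
Step 5: demand=4,sold=4 ship[2->3]=2 ship[1->2]=2 ship[0->1]=1 prod=4 -> [22 2 4 9]
Step 6: demand=4,sold=4 ship[2->3]=2 ship[1->2]=2 ship[0->1]=1 prod=4 -> [25 1 4 7]
Step 7: demand=4,sold=4 ship[2->3]=2 ship[1->2]=1 ship[0->1]=1 prod=4 -> [28 1 3 5]
Step 8: demand=4,sold=4 ship[2->3]=2 ship[1->2]=1 ship[0->1]=1 prod=4 -> [31 1 2 3]
Step 9: demand=4,sold=3 ship[2->3]=2 ship[1->2]=1 ship[0->1]=1 prod=4 -> [34 1 1 2]
Step 10: demand=4,sold=2 ship[2->3]=1 ship[1->2]=1 ship[0->1]=1 prod=4 -> [37 1 1 1]
Step 11: demand=4,sold=1 ship[2->3]=1 ship[1->2]=1 ship[0->1]=1 prod=4 -> [40 1 1 1]
Step 12: demand=4,sold=1 ship[2->3]=1 ship[1->2]=1 ship[0->1]=1 prod=4 -> [43 1 1 1]
First stockout at step 9

9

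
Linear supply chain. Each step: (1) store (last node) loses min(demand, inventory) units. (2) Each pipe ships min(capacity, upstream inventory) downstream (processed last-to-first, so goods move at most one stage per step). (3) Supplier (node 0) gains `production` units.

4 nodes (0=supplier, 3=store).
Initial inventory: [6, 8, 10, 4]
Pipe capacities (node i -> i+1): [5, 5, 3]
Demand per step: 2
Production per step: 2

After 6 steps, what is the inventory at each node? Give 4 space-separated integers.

Step 1: demand=2,sold=2 ship[2->3]=3 ship[1->2]=5 ship[0->1]=5 prod=2 -> inv=[3 8 12 5]
Step 2: demand=2,sold=2 ship[2->3]=3 ship[1->2]=5 ship[0->1]=3 prod=2 -> inv=[2 6 14 6]
Step 3: demand=2,sold=2 ship[2->3]=3 ship[1->2]=5 ship[0->1]=2 prod=2 -> inv=[2 3 16 7]
Step 4: demand=2,sold=2 ship[2->3]=3 ship[1->2]=3 ship[0->1]=2 prod=2 -> inv=[2 2 16 8]
Step 5: demand=2,sold=2 ship[2->3]=3 ship[1->2]=2 ship[0->1]=2 prod=2 -> inv=[2 2 15 9]
Step 6: demand=2,sold=2 ship[2->3]=3 ship[1->2]=2 ship[0->1]=2 prod=2 -> inv=[2 2 14 10]

2 2 14 10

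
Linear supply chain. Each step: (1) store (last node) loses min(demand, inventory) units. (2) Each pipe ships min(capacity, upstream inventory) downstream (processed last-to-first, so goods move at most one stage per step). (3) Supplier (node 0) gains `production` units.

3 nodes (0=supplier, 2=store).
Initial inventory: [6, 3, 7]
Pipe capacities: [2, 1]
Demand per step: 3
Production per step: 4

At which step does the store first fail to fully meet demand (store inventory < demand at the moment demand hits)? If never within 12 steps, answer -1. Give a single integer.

Step 1: demand=3,sold=3 ship[1->2]=1 ship[0->1]=2 prod=4 -> [8 4 5]
Step 2: demand=3,sold=3 ship[1->2]=1 ship[0->1]=2 prod=4 -> [10 5 3]
Step 3: demand=3,sold=3 ship[1->2]=1 ship[0->1]=2 prod=4 -> [12 6 1]
Step 4: demand=3,sold=1 ship[1->2]=1 ship[0->1]=2 prod=4 -> [14 7 1]
Step 5: demand=3,sold=1 ship[1->2]=1 ship[0->1]=2 prod=4 -> [16 8 1]
Step 6: demand=3,sold=1 ship[1->2]=1 ship[0->1]=2 prod=4 -> [18 9 1]
Step 7: demand=3,sold=1 ship[1->2]=1 ship[0->1]=2 prod=4 -> [20 10 1]
Step 8: demand=3,sold=1 ship[1->2]=1 ship[0->1]=2 prod=4 -> [22 11 1]
Step 9: demand=3,sold=1 ship[1->2]=1 ship[0->1]=2 prod=4 -> [24 12 1]
Step 10: demand=3,sold=1 ship[1->2]=1 ship[0->1]=2 prod=4 -> [26 13 1]
Step 11: demand=3,sold=1 ship[1->2]=1 ship[0->1]=2 prod=4 -> [28 14 1]
Step 12: demand=3,sold=1 ship[1->2]=1 ship[0->1]=2 prod=4 -> [30 15 1]
First stockout at step 4

4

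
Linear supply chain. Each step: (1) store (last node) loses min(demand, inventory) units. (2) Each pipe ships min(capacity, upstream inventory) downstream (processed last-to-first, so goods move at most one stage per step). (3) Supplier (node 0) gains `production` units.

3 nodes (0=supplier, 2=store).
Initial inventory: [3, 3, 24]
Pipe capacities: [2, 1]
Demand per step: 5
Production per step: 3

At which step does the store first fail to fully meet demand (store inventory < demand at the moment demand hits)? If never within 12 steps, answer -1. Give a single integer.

Step 1: demand=5,sold=5 ship[1->2]=1 ship[0->1]=2 prod=3 -> [4 4 20]
Step 2: demand=5,sold=5 ship[1->2]=1 ship[0->1]=2 prod=3 -> [5 5 16]
Step 3: demand=5,sold=5 ship[1->2]=1 ship[0->1]=2 prod=3 -> [6 6 12]
Step 4: demand=5,sold=5 ship[1->2]=1 ship[0->1]=2 prod=3 -> [7 7 8]
Step 5: demand=5,sold=5 ship[1->2]=1 ship[0->1]=2 prod=3 -> [8 8 4]
Step 6: demand=5,sold=4 ship[1->2]=1 ship[0->1]=2 prod=3 -> [9 9 1]
Step 7: demand=5,sold=1 ship[1->2]=1 ship[0->1]=2 prod=3 -> [10 10 1]
Step 8: demand=5,sold=1 ship[1->2]=1 ship[0->1]=2 prod=3 -> [11 11 1]
Step 9: demand=5,sold=1 ship[1->2]=1 ship[0->1]=2 prod=3 -> [12 12 1]
Step 10: demand=5,sold=1 ship[1->2]=1 ship[0->1]=2 prod=3 -> [13 13 1]
Step 11: demand=5,sold=1 ship[1->2]=1 ship[0->1]=2 prod=3 -> [14 14 1]
Step 12: demand=5,sold=1 ship[1->2]=1 ship[0->1]=2 prod=3 -> [15 15 1]
First stockout at step 6

6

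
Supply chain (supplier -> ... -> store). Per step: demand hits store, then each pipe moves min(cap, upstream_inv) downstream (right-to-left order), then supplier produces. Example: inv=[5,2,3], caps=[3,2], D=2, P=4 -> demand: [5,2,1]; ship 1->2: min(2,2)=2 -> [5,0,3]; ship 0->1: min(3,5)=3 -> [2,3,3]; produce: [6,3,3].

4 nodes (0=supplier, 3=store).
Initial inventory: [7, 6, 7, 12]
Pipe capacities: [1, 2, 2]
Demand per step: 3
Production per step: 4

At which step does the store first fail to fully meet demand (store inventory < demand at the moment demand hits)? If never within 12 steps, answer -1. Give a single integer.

Step 1: demand=3,sold=3 ship[2->3]=2 ship[1->2]=2 ship[0->1]=1 prod=4 -> [10 5 7 11]
Step 2: demand=3,sold=3 ship[2->3]=2 ship[1->2]=2 ship[0->1]=1 prod=4 -> [13 4 7 10]
Step 3: demand=3,sold=3 ship[2->3]=2 ship[1->2]=2 ship[0->1]=1 prod=4 -> [16 3 7 9]
Step 4: demand=3,sold=3 ship[2->3]=2 ship[1->2]=2 ship[0->1]=1 prod=4 -> [19 2 7 8]
Step 5: demand=3,sold=3 ship[2->3]=2 ship[1->2]=2 ship[0->1]=1 prod=4 -> [22 1 7 7]
Step 6: demand=3,sold=3 ship[2->3]=2 ship[1->2]=1 ship[0->1]=1 prod=4 -> [25 1 6 6]
Step 7: demand=3,sold=3 ship[2->3]=2 ship[1->2]=1 ship[0->1]=1 prod=4 -> [28 1 5 5]
Step 8: demand=3,sold=3 ship[2->3]=2 ship[1->2]=1 ship[0->1]=1 prod=4 -> [31 1 4 4]
Step 9: demand=3,sold=3 ship[2->3]=2 ship[1->2]=1 ship[0->1]=1 prod=4 -> [34 1 3 3]
Step 10: demand=3,sold=3 ship[2->3]=2 ship[1->2]=1 ship[0->1]=1 prod=4 -> [37 1 2 2]
Step 11: demand=3,sold=2 ship[2->3]=2 ship[1->2]=1 ship[0->1]=1 prod=4 -> [40 1 1 2]
Step 12: demand=3,sold=2 ship[2->3]=1 ship[1->2]=1 ship[0->1]=1 prod=4 -> [43 1 1 1]
First stockout at step 11

11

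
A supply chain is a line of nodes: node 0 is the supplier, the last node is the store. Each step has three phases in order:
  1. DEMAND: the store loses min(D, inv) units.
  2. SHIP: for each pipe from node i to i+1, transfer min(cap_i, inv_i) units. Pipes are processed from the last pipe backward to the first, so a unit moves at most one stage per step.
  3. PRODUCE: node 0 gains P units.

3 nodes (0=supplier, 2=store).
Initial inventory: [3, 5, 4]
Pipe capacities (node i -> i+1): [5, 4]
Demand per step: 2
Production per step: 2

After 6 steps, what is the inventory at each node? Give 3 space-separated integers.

Step 1: demand=2,sold=2 ship[1->2]=4 ship[0->1]=3 prod=2 -> inv=[2 4 6]
Step 2: demand=2,sold=2 ship[1->2]=4 ship[0->1]=2 prod=2 -> inv=[2 2 8]
Step 3: demand=2,sold=2 ship[1->2]=2 ship[0->1]=2 prod=2 -> inv=[2 2 8]
Step 4: demand=2,sold=2 ship[1->2]=2 ship[0->1]=2 prod=2 -> inv=[2 2 8]
Step 5: demand=2,sold=2 ship[1->2]=2 ship[0->1]=2 prod=2 -> inv=[2 2 8]
Step 6: demand=2,sold=2 ship[1->2]=2 ship[0->1]=2 prod=2 -> inv=[2 2 8]

2 2 8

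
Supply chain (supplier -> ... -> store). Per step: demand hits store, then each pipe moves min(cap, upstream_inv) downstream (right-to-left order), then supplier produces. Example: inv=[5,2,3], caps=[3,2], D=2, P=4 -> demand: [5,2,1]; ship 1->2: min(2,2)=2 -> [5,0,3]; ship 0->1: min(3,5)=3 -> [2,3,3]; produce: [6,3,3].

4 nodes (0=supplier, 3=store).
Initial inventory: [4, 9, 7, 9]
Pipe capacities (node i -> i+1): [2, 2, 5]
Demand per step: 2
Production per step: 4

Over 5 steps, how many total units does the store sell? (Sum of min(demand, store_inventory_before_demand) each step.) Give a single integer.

Step 1: sold=2 (running total=2) -> [6 9 4 12]
Step 2: sold=2 (running total=4) -> [8 9 2 14]
Step 3: sold=2 (running total=6) -> [10 9 2 14]
Step 4: sold=2 (running total=8) -> [12 9 2 14]
Step 5: sold=2 (running total=10) -> [14 9 2 14]

Answer: 10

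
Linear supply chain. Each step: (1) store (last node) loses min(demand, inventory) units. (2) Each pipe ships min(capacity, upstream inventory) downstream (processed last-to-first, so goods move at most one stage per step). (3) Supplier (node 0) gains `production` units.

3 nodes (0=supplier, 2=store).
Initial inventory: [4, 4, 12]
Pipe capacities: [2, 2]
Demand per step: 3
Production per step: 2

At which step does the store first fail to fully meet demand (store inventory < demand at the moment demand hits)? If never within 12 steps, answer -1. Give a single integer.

Step 1: demand=3,sold=3 ship[1->2]=2 ship[0->1]=2 prod=2 -> [4 4 11]
Step 2: demand=3,sold=3 ship[1->2]=2 ship[0->1]=2 prod=2 -> [4 4 10]
Step 3: demand=3,sold=3 ship[1->2]=2 ship[0->1]=2 prod=2 -> [4 4 9]
Step 4: demand=3,sold=3 ship[1->2]=2 ship[0->1]=2 prod=2 -> [4 4 8]
Step 5: demand=3,sold=3 ship[1->2]=2 ship[0->1]=2 prod=2 -> [4 4 7]
Step 6: demand=3,sold=3 ship[1->2]=2 ship[0->1]=2 prod=2 -> [4 4 6]
Step 7: demand=3,sold=3 ship[1->2]=2 ship[0->1]=2 prod=2 -> [4 4 5]
Step 8: demand=3,sold=3 ship[1->2]=2 ship[0->1]=2 prod=2 -> [4 4 4]
Step 9: demand=3,sold=3 ship[1->2]=2 ship[0->1]=2 prod=2 -> [4 4 3]
Step 10: demand=3,sold=3 ship[1->2]=2 ship[0->1]=2 prod=2 -> [4 4 2]
Step 11: demand=3,sold=2 ship[1->2]=2 ship[0->1]=2 prod=2 -> [4 4 2]
Step 12: demand=3,sold=2 ship[1->2]=2 ship[0->1]=2 prod=2 -> [4 4 2]
First stockout at step 11

11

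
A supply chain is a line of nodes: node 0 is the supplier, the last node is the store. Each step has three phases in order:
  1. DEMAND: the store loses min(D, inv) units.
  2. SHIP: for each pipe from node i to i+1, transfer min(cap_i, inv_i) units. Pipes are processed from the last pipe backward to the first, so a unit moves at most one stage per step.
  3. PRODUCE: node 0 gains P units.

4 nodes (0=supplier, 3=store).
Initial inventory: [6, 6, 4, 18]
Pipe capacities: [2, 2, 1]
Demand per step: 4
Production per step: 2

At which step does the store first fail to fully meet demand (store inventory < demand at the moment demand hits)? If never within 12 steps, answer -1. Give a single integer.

Step 1: demand=4,sold=4 ship[2->3]=1 ship[1->2]=2 ship[0->1]=2 prod=2 -> [6 6 5 15]
Step 2: demand=4,sold=4 ship[2->3]=1 ship[1->2]=2 ship[0->1]=2 prod=2 -> [6 6 6 12]
Step 3: demand=4,sold=4 ship[2->3]=1 ship[1->2]=2 ship[0->1]=2 prod=2 -> [6 6 7 9]
Step 4: demand=4,sold=4 ship[2->3]=1 ship[1->2]=2 ship[0->1]=2 prod=2 -> [6 6 8 6]
Step 5: demand=4,sold=4 ship[2->3]=1 ship[1->2]=2 ship[0->1]=2 prod=2 -> [6 6 9 3]
Step 6: demand=4,sold=3 ship[2->3]=1 ship[1->2]=2 ship[0->1]=2 prod=2 -> [6 6 10 1]
Step 7: demand=4,sold=1 ship[2->3]=1 ship[1->2]=2 ship[0->1]=2 prod=2 -> [6 6 11 1]
Step 8: demand=4,sold=1 ship[2->3]=1 ship[1->2]=2 ship[0->1]=2 prod=2 -> [6 6 12 1]
Step 9: demand=4,sold=1 ship[2->3]=1 ship[1->2]=2 ship[0->1]=2 prod=2 -> [6 6 13 1]
Step 10: demand=4,sold=1 ship[2->3]=1 ship[1->2]=2 ship[0->1]=2 prod=2 -> [6 6 14 1]
Step 11: demand=4,sold=1 ship[2->3]=1 ship[1->2]=2 ship[0->1]=2 prod=2 -> [6 6 15 1]
Step 12: demand=4,sold=1 ship[2->3]=1 ship[1->2]=2 ship[0->1]=2 prod=2 -> [6 6 16 1]
First stockout at step 6

6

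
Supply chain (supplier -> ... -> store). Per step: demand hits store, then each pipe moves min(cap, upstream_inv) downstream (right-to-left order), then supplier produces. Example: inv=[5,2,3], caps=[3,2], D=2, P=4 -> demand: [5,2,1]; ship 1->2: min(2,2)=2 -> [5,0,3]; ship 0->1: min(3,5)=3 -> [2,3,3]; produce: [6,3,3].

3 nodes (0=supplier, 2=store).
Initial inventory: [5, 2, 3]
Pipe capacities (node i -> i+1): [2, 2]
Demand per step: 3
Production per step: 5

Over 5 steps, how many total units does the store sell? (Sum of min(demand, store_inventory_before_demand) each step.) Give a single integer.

Answer: 11

Derivation:
Step 1: sold=3 (running total=3) -> [8 2 2]
Step 2: sold=2 (running total=5) -> [11 2 2]
Step 3: sold=2 (running total=7) -> [14 2 2]
Step 4: sold=2 (running total=9) -> [17 2 2]
Step 5: sold=2 (running total=11) -> [20 2 2]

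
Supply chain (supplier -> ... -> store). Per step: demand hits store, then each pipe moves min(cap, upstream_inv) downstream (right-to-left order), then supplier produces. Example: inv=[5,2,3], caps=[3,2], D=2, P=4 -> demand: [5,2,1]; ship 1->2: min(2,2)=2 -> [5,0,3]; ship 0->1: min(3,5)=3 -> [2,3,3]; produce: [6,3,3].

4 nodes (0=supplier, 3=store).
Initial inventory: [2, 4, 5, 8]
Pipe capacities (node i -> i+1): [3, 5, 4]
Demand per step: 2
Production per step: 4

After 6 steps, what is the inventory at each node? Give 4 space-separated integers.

Step 1: demand=2,sold=2 ship[2->3]=4 ship[1->2]=4 ship[0->1]=2 prod=4 -> inv=[4 2 5 10]
Step 2: demand=2,sold=2 ship[2->3]=4 ship[1->2]=2 ship[0->1]=3 prod=4 -> inv=[5 3 3 12]
Step 3: demand=2,sold=2 ship[2->3]=3 ship[1->2]=3 ship[0->1]=3 prod=4 -> inv=[6 3 3 13]
Step 4: demand=2,sold=2 ship[2->3]=3 ship[1->2]=3 ship[0->1]=3 prod=4 -> inv=[7 3 3 14]
Step 5: demand=2,sold=2 ship[2->3]=3 ship[1->2]=3 ship[0->1]=3 prod=4 -> inv=[8 3 3 15]
Step 6: demand=2,sold=2 ship[2->3]=3 ship[1->2]=3 ship[0->1]=3 prod=4 -> inv=[9 3 3 16]

9 3 3 16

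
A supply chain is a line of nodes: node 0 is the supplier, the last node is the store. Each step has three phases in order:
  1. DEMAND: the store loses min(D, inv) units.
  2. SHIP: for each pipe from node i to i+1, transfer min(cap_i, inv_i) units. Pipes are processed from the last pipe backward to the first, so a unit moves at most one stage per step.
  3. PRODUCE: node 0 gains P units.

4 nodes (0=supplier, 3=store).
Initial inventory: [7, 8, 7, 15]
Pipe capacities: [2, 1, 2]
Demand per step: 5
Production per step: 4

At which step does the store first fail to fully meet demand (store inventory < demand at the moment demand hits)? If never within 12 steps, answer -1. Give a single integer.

Step 1: demand=5,sold=5 ship[2->3]=2 ship[1->2]=1 ship[0->1]=2 prod=4 -> [9 9 6 12]
Step 2: demand=5,sold=5 ship[2->3]=2 ship[1->2]=1 ship[0->1]=2 prod=4 -> [11 10 5 9]
Step 3: demand=5,sold=5 ship[2->3]=2 ship[1->2]=1 ship[0->1]=2 prod=4 -> [13 11 4 6]
Step 4: demand=5,sold=5 ship[2->3]=2 ship[1->2]=1 ship[0->1]=2 prod=4 -> [15 12 3 3]
Step 5: demand=5,sold=3 ship[2->3]=2 ship[1->2]=1 ship[0->1]=2 prod=4 -> [17 13 2 2]
Step 6: demand=5,sold=2 ship[2->3]=2 ship[1->2]=1 ship[0->1]=2 prod=4 -> [19 14 1 2]
Step 7: demand=5,sold=2 ship[2->3]=1 ship[1->2]=1 ship[0->1]=2 prod=4 -> [21 15 1 1]
Step 8: demand=5,sold=1 ship[2->3]=1 ship[1->2]=1 ship[0->1]=2 prod=4 -> [23 16 1 1]
Step 9: demand=5,sold=1 ship[2->3]=1 ship[1->2]=1 ship[0->1]=2 prod=4 -> [25 17 1 1]
Step 10: demand=5,sold=1 ship[2->3]=1 ship[1->2]=1 ship[0->1]=2 prod=4 -> [27 18 1 1]
Step 11: demand=5,sold=1 ship[2->3]=1 ship[1->2]=1 ship[0->1]=2 prod=4 -> [29 19 1 1]
Step 12: demand=5,sold=1 ship[2->3]=1 ship[1->2]=1 ship[0->1]=2 prod=4 -> [31 20 1 1]
First stockout at step 5

5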